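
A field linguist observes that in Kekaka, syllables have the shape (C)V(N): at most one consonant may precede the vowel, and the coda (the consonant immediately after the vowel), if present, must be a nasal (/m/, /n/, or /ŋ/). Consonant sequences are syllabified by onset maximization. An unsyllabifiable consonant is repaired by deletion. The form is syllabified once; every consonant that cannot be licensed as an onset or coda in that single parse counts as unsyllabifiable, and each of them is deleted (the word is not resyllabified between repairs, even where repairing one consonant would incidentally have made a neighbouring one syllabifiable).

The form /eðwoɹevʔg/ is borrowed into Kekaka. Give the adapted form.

Under (C)V(N), the unsyllabifiable consonants are /ð/, /v/, /ʔ/, /g/ (only a nasal (/m/, /n/, or /ŋ/) is licensed in coda position; onsets are limited to one consonant).
Each unlicensed consonant is deleted: /ð/, /v/, /ʔ/, /g/.

ewoɹe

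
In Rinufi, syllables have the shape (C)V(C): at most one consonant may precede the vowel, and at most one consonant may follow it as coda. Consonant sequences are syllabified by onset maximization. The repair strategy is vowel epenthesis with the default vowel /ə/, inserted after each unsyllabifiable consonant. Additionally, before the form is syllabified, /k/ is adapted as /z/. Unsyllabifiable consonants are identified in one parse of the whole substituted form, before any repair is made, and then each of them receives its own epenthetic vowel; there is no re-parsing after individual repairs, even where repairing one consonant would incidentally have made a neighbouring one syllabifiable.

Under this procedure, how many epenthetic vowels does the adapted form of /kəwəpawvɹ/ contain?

2

After substitution the input is /zəwəpawvɹ/.
The unsyllabifiable consonants are /v/, /ɹ/; each receives one epenthetic vowel.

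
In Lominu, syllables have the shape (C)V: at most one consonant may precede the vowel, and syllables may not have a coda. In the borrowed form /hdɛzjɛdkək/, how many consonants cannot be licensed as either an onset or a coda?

Under (C)V, the unsyllabifiable consonants are /h/, /z/, /d/, /k/ (no codas are permitted; onsets are limited to one consonant).

4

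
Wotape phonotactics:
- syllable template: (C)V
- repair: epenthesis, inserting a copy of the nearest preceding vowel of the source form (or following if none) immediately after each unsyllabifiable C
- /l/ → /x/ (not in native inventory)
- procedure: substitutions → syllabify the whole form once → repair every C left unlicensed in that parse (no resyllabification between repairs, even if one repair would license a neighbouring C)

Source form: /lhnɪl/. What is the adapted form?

xɪhɪnɪxɪ

Substitution: /l/ → /x/, giving /xhnɪx/.
Under (C)V, the unsyllabifiable consonants are /x/, /h/, /x/ (no codas are permitted; onsets are limited to one consonant).
Epenthesis after each stranded consonant: /x/ → /xɪ/, /h/ → /hɪ/, /x/ → /xɪ/.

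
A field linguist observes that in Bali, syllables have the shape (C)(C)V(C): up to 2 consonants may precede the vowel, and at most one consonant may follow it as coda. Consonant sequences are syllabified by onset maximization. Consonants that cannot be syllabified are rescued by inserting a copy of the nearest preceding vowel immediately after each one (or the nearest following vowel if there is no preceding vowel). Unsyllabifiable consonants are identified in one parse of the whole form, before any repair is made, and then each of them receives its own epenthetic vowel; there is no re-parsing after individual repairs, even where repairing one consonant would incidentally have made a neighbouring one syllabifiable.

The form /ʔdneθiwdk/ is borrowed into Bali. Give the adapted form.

ʔedneθiwdiki

Under (C)(C)V(C), the unsyllabifiable consonants are /ʔ/, /d/, /k/ (at most one coda consonant is licensed; onsets may contain at most 2 consonants).
Each unlicensed consonant becomes the onset of a new syllable: /ʔ/ → /ʔe/, /d/ → /di/, /k/ → /ki/.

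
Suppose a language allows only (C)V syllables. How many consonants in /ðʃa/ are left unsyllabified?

1

Syllabifying with onset maximization leaves /ð/ stranded (no codas are permitted; onsets are limited to one consonant).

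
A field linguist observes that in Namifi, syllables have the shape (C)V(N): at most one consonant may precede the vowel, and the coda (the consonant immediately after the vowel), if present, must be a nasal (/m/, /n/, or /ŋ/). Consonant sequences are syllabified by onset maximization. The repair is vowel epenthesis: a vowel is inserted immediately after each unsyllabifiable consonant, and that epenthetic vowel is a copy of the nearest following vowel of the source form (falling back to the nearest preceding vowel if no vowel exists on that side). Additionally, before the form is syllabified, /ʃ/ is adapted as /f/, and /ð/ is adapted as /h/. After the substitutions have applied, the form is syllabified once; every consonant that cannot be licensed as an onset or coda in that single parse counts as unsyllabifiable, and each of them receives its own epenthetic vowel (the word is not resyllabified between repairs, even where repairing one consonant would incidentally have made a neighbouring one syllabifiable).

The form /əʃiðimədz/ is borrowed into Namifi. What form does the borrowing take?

Substitution: /ʃ/ → /f/, /ð/ → /h/, giving /əfihimədz/.
The consonants /d/, /z/ cannot be parsed into a legal (C)V(N) syllable (only a nasal (/m/, /n/, or /ŋ/) is licensed in coda position; onsets are limited to one consonant).
Each unlicensed consonant becomes the onset of a new syllable: /d/ → /də/, /z/ → /zə/.

əfihimədəzə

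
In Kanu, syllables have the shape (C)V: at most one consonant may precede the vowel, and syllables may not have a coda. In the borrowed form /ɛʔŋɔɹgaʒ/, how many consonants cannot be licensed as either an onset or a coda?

Under (C)V, the unsyllabifiable consonants are /ʔ/, /ɹ/, /ʒ/ (no codas are permitted; onsets are limited to one consonant).

3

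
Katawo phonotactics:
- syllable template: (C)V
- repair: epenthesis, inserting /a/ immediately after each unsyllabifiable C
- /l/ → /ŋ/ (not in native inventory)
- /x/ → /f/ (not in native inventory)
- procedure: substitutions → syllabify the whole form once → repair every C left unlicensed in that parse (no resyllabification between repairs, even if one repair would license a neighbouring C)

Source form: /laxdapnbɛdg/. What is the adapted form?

ŋafadapanabɛdaga

Substitution: /l/ → /ŋ/, /x/ → /f/, giving /ŋafdapnbɛdg/.
The consonants /f/, /p/, /n/, /d/, /g/ cannot be parsed into a legal (C)V syllable (no codas are permitted; onsets are limited to one consonant).
Each unlicensed consonant becomes the onset of a new syllable: /f/ → /fa/, /p/ → /pa/, /n/ → /na/, /d/ → /da/, /g/ → /ga/.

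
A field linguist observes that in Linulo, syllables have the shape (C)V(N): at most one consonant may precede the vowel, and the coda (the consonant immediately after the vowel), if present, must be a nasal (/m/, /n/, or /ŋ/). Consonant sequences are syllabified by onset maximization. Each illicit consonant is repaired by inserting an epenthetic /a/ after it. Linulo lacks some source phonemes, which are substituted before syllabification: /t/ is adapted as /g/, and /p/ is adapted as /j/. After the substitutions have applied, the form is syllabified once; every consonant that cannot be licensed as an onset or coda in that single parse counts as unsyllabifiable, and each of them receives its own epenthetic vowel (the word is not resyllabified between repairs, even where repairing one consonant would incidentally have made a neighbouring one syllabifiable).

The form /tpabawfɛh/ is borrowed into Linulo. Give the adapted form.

Substitution: /t/ → /g/, /p/ → /j/, giving /gjabawfɛh/.
The consonants /g/, /w/, /h/ cannot be parsed into a legal (C)V(N) syllable (only a nasal (/m/, /n/, or /ŋ/) is licensed in coda position; onsets are limited to one consonant).
Inserting the epenthetic vowel yields /g/ → /ga/, /w/ → /wa/, /h/ → /ha/.

gajabawafɛha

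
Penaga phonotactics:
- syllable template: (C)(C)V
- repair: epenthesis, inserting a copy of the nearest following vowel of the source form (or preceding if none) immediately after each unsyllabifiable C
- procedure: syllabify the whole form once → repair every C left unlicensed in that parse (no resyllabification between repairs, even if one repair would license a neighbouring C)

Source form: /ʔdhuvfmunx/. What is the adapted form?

Syllabifying with onset maximization leaves /ʔ/, /v/, /n/, /x/ stranded (no codas are permitted; onsets may contain at most 2 consonants).
Epenthesis after each stranded consonant: /ʔ/ → /ʔu/, /v/ → /vu/, /n/ → /nu/, /x/ → /xu/.

ʔudhuvufmunuxu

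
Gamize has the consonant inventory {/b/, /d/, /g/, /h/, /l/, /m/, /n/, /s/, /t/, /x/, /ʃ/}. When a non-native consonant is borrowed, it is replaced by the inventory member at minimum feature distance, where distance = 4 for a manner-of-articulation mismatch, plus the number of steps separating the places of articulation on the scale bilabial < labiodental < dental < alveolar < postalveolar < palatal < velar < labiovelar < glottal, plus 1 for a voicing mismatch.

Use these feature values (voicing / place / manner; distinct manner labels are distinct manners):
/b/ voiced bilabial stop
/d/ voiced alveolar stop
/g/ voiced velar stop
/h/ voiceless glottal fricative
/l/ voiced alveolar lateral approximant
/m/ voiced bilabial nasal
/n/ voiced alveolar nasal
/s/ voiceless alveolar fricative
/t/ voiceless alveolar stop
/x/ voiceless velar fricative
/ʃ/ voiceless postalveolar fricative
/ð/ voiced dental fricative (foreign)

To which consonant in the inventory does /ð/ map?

/s/ is closest: same manner (fricative), place distance 1 (dental→alveolar), voicing differs (+1); total 2. Next closest is /ʃ/ at distance 3.

s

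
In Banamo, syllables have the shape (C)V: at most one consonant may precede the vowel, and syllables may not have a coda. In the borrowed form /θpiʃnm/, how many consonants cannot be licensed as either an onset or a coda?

The consonants /θ/, /ʃ/, /n/, /m/ cannot be parsed into a legal (C)V syllable (no codas are permitted; onsets are limited to one consonant).

4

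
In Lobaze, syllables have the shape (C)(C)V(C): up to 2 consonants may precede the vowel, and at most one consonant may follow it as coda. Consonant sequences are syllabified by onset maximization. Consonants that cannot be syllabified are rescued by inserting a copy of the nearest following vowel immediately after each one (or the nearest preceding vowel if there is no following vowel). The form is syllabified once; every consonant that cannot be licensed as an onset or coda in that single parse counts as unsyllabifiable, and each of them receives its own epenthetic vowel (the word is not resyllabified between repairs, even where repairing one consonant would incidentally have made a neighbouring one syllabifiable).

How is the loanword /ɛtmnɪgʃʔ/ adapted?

ɛtmnɪgʃɪʔɪ

The consonants /ʃ/, /ʔ/ cannot be parsed into a legal (C)(C)V(C) syllable (at most one coda consonant is licensed; onsets may contain at most 2 consonants).
Inserting the epenthetic vowel yields /ʃ/ → /ʃɪ/, /ʔ/ → /ʔɪ/.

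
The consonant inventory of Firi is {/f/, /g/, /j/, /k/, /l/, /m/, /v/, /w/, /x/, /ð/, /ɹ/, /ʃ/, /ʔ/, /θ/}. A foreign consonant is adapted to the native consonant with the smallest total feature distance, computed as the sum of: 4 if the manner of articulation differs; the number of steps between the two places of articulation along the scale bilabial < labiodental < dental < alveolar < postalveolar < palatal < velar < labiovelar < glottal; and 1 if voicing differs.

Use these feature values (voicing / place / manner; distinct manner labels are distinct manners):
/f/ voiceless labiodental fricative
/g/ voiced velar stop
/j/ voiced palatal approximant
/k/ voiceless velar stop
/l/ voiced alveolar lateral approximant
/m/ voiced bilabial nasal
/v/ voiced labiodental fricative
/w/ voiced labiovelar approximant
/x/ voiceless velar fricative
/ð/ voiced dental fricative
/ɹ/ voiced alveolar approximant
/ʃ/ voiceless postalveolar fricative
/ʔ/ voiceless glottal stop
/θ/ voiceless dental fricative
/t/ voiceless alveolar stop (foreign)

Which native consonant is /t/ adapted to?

k

/k/ is closest: same manner (stop), place distance 3 (alveolar→velar), same voicing; total 3. Next closest is /g/ at distance 4.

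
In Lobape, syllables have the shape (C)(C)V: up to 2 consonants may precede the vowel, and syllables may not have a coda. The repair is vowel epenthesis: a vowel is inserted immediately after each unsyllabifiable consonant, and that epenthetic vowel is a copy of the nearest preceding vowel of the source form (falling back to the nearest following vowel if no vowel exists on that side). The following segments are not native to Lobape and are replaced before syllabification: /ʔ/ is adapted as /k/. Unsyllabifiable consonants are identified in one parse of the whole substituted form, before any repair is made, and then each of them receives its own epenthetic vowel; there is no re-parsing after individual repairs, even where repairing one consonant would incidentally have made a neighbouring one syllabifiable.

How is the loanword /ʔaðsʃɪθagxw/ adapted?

Substitution: /ʔ/ → /k/, giving /kaðsʃɪθagxw/.
Under (C)(C)V, the unsyllabifiable consonants are /ð/, /g/, /x/, /w/ (no codas are permitted; onsets may contain at most 2 consonants).
Epenthesis after each stranded consonant: /ð/ → /ða/, /g/ → /ga/, /x/ → /xa/, /w/ → /wa/.

kaðasʃɪθagaxawa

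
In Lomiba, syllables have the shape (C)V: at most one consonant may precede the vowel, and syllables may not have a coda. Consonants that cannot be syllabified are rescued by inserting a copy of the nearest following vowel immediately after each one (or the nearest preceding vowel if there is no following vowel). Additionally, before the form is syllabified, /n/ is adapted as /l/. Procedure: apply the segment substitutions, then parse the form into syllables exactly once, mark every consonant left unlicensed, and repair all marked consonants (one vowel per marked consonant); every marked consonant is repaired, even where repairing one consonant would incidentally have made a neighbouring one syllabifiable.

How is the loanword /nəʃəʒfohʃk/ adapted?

Substitution: /n/ → /l/, giving /ləʃəʒfohʃk/.
The consonants /ʒ/, /h/, /ʃ/, /k/ cannot be parsed into a legal (C)V syllable (no codas are permitted; onsets are limited to one consonant).
Epenthesis after each stranded consonant: /ʒ/ → /ʒo/, /h/ → /ho/, /ʃ/ → /ʃo/, /k/ → /ko/.

ləʃəʒofohoʃoko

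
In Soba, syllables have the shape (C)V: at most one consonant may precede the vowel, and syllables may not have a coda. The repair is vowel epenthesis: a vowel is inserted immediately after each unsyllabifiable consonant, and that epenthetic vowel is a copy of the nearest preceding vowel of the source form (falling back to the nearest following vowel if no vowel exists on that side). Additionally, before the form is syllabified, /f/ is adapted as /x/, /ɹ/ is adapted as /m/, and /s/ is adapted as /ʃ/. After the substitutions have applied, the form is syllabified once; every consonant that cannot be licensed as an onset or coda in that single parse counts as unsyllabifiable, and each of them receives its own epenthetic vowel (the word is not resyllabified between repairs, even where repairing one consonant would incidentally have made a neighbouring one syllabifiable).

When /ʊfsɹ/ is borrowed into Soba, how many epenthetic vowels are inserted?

After substitution the input is /ʊxʃm/.
The unsyllabifiable consonants are /x/, /ʃ/, /m/; each receives one epenthetic vowel.

3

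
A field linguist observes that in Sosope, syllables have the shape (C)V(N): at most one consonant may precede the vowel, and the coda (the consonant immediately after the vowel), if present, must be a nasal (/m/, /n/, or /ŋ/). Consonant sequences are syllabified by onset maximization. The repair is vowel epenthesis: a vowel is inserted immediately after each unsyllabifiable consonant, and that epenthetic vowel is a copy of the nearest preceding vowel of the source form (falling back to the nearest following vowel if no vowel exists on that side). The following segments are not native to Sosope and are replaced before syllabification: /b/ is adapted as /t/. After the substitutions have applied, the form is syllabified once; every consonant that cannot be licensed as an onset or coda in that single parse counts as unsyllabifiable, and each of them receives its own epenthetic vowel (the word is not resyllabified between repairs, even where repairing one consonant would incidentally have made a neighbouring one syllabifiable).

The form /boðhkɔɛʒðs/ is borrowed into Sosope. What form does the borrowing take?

toðohokɔɛʒɛðɛsɛ

Substitution: /b/ → /t/, giving /toðhkɔɛʒðs/.
Under (C)V(N), the unsyllabifiable consonants are /ð/, /h/, /ʒ/, /ð/, /s/ (only a nasal (/m/, /n/, or /ŋ/) is licensed in coda position; onsets are limited to one consonant).
Epenthesis after each stranded consonant: /ð/ → /ðo/, /h/ → /ho/, /ʒ/ → /ʒɛ/, /ð/ → /ðɛ/, /s/ → /sɛ/.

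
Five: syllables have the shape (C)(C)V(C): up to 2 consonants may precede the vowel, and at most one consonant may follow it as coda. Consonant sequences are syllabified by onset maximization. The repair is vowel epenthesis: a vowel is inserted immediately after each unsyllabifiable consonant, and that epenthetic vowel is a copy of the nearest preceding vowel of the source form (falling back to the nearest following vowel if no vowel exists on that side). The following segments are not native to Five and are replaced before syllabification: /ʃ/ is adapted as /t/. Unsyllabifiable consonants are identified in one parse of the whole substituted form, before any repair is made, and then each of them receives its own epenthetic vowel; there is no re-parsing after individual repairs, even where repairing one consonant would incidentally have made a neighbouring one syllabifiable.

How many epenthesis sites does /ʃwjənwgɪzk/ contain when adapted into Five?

After substitution the input is /twjənwgɪzk/.
The unsyllabifiable consonants are /t/, /k/; each receives one epenthetic vowel.

2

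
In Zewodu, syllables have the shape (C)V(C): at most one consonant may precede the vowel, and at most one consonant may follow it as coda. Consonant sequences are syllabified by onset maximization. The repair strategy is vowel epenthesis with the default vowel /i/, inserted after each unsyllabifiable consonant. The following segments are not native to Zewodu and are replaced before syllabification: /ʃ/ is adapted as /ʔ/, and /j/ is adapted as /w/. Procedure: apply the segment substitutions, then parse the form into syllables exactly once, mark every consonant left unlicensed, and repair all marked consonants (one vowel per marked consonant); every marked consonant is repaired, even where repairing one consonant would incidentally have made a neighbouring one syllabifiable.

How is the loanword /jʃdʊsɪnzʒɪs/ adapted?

Substitution: /j/ → /w/, /ʃ/ → /ʔ/, giving /wʔdʊsɪnzʒɪs/.
The consonants /w/, /ʔ/, /z/ cannot be parsed into a legal (C)V(C) syllable (at most one coda consonant is licensed; onsets are limited to one consonant).
Inserting the epenthetic vowel yields /w/ → /wi/, /ʔ/ → /ʔi/, /z/ → /zi/.

wiʔidʊsɪnziʒɪs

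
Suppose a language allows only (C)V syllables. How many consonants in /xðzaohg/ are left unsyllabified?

The consonants /x/, /ð/, /h/, /g/ cannot be parsed into a legal (C)V syllable (no codas are permitted; onsets are limited to one consonant).

4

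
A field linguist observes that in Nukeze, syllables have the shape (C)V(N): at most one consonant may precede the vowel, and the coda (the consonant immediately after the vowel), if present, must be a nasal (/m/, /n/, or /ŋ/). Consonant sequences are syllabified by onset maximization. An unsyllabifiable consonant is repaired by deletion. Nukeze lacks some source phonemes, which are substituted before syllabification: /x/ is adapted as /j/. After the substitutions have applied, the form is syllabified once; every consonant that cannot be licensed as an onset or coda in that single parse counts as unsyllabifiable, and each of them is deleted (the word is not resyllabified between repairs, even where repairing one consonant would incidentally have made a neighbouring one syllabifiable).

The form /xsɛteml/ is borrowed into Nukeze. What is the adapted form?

Substitution: /x/ → /j/, giving /jsɛteml/.
Syllabifying with onset maximization leaves /j/, /l/ stranded (only a nasal (/m/, /n/, or /ŋ/) is licensed in coda position; onsets are limited to one consonant).
Each unlicensed consonant is deleted: /j/, /l/.

sɛtem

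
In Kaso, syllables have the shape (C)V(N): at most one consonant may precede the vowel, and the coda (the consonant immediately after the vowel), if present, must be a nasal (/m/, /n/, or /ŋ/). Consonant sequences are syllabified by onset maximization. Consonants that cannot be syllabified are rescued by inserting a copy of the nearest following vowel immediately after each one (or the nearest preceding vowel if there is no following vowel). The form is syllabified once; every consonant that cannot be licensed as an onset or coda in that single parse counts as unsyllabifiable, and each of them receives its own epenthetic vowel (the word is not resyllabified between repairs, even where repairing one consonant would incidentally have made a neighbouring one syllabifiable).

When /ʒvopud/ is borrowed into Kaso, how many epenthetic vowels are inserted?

The unsyllabifiable consonants are /ʒ/, /d/; each receives one epenthetic vowel.

2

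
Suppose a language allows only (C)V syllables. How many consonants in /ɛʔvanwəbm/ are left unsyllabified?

4

Syllabifying with onset maximization leaves /ʔ/, /n/, /b/, /m/ stranded (no codas are permitted; onsets are limited to one consonant).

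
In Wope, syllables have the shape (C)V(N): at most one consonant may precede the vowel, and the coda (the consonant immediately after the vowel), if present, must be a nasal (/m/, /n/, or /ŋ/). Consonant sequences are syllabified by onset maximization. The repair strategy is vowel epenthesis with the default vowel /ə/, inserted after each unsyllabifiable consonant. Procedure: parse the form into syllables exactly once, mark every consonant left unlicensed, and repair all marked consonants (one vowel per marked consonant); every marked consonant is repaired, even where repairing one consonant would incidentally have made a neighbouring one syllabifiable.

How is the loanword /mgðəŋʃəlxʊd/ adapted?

məgəðəŋʃələxʊdə

Syllabifying with onset maximization leaves /m/, /g/, /l/, /d/ stranded (only a nasal (/m/, /n/, or /ŋ/) is licensed in coda position; onsets are limited to one consonant).
Epenthesis after each stranded consonant: /m/ → /mə/, /g/ → /gə/, /l/ → /lə/, /d/ → /də/.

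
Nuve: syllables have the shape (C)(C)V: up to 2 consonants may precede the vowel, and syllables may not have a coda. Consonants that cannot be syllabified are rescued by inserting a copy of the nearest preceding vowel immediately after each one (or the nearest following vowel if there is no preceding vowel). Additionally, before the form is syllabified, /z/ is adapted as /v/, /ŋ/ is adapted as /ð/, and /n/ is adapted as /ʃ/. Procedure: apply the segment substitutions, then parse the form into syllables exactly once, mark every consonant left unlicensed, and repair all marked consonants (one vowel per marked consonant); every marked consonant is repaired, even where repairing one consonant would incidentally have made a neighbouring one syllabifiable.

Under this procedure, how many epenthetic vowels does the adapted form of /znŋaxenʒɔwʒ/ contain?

3

After substitution the input is /vʃðaxeʃʒɔwʒ/.
The unsyllabifiable consonants are /v/, /w/, /ʒ/; each receives one epenthetic vowel.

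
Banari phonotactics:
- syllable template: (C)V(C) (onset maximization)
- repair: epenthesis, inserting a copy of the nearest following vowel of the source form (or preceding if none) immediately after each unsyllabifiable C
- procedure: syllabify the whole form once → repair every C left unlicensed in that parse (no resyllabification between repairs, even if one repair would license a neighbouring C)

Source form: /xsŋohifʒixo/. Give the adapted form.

The consonants /x/, /s/ cannot be parsed into a legal (C)V(C) syllable (at most one coda consonant is licensed; onsets are limited to one consonant).
Each unlicensed consonant becomes the onset of a new syllable: /x/ → /xo/, /s/ → /so/.

xosoŋohifʒixo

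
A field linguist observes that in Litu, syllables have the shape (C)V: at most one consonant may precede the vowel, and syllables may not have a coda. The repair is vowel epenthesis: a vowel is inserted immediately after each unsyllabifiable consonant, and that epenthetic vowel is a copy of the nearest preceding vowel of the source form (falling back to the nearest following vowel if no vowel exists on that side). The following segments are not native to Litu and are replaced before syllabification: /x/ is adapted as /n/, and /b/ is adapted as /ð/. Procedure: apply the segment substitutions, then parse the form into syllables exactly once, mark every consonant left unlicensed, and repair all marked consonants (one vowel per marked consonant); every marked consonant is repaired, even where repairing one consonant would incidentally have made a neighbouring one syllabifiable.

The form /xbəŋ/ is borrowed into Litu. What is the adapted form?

Substitution: /x/ → /n/, /b/ → /ð/, giving /nðəŋ/.
Syllabifying with onset maximization leaves /n/, /ŋ/ stranded (no codas are permitted; onsets are limited to one consonant).
Each unlicensed consonant becomes the onset of a new syllable: /n/ → /nə/, /ŋ/ → /ŋə/.

nəðəŋə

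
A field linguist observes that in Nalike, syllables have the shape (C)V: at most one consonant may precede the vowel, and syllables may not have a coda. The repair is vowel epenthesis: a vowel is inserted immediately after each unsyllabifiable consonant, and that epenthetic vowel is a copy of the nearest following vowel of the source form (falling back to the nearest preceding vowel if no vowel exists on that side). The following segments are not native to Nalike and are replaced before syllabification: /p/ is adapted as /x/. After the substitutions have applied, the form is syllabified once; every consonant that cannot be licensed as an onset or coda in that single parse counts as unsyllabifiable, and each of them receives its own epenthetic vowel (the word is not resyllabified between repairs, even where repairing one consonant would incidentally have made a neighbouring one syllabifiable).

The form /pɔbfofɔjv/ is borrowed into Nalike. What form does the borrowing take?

Substitution: /p/ → /x/, giving /xɔbfofɔjv/.
Syllabifying with onset maximization leaves /b/, /j/, /v/ stranded (no codas are permitted; onsets are limited to one consonant).
Inserting the epenthetic vowel yields /b/ → /bo/, /j/ → /jɔ/, /v/ → /vɔ/.

xɔbofofɔjɔvɔ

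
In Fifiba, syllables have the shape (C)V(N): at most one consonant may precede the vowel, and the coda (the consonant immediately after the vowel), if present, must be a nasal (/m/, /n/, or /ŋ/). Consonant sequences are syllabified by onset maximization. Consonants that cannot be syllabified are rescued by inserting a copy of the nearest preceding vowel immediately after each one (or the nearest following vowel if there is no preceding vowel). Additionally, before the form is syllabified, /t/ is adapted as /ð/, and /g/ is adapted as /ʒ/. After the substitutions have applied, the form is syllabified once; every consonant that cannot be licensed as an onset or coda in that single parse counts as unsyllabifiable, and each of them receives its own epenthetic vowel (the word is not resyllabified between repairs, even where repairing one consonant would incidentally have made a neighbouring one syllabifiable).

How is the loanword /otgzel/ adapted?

Substitution: /t/ → /ð/, /g/ → /ʒ/, giving /oðʒzel/.
The consonants /ð/, /ʒ/, /l/ cannot be parsed into a legal (C)V(N) syllable (only a nasal (/m/, /n/, or /ŋ/) is licensed in coda position; onsets are limited to one consonant).
Inserting the epenthetic vowel yields /ð/ → /ðo/, /ʒ/ → /ʒo/, /l/ → /le/.

oðoʒozele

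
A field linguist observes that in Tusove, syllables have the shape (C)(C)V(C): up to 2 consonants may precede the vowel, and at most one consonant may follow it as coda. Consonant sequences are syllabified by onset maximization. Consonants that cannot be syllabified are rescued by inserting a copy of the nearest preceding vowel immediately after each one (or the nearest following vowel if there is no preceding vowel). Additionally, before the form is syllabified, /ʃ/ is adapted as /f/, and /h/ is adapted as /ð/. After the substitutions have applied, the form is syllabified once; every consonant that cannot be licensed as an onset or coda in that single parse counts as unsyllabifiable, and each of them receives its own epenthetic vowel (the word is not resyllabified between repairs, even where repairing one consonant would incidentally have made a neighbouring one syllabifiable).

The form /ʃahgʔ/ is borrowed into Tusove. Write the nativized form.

faðgaʔa

Substitution: /ʃ/ → /f/, /h/ → /ð/, giving /faðgʔ/.
Under (C)(C)V(C), the unsyllabifiable consonants are /g/, /ʔ/ (at most one coda consonant is licensed; onsets may contain at most 2 consonants).
Inserting the epenthetic vowel yields /g/ → /ga/, /ʔ/ → /ʔa/.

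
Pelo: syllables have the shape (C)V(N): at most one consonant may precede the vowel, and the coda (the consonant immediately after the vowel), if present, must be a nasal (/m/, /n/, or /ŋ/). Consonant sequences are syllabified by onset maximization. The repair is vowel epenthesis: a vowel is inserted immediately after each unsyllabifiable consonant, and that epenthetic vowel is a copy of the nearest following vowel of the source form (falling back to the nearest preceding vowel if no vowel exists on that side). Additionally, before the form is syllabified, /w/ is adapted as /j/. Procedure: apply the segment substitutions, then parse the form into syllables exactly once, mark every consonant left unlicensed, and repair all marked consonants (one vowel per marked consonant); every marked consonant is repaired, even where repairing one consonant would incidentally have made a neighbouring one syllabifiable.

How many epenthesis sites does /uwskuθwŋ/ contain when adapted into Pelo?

5

After substitution the input is /ujskuθjŋ/.
The unsyllabifiable consonants are /j/, /s/, /θ/, /j/, /ŋ/; each receives one epenthetic vowel.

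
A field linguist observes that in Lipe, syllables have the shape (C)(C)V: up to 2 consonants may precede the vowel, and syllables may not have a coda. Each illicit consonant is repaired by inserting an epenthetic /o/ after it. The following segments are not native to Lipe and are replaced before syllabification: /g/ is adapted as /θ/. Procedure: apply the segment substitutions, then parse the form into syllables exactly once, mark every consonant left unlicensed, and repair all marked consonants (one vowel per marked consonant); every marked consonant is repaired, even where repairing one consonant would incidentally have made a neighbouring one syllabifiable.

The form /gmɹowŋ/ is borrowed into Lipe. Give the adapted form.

Substitution: /g/ → /θ/, giving /θmɹowŋ/.
Under (C)(C)V, the unsyllabifiable consonants are /θ/, /w/, /ŋ/ (no codas are permitted; onsets may contain at most 2 consonants).
Inserting the epenthetic vowel yields /θ/ → /θo/, /w/ → /wo/, /ŋ/ → /ŋo/.

θomɹowoŋo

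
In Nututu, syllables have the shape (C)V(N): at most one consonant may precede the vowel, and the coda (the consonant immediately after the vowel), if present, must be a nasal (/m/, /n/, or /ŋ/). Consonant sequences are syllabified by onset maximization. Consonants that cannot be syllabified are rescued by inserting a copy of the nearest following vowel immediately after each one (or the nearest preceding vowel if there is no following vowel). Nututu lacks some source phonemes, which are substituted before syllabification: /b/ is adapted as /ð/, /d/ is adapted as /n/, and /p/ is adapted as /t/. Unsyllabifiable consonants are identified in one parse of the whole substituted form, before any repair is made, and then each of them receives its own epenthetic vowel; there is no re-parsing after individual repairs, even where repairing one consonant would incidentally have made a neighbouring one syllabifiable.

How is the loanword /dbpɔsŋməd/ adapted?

nɔðɔtɔsəŋəmən

Substitution: /d/ → /n/, /b/ → /ð/, /p/ → /t/, giving /nðtɔsŋmən/.
The consonants /n/, /ð/, /s/, /ŋ/ cannot be parsed into a legal (C)V(N) syllable (only a nasal (/m/, /n/, or /ŋ/) is licensed in coda position; onsets are limited to one consonant).
Each unlicensed consonant becomes the onset of a new syllable: /n/ → /nɔ/, /ð/ → /ðɔ/, /s/ → /sə/, /ŋ/ → /ŋə/.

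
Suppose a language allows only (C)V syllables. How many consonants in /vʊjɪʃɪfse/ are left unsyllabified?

1

The consonants /f/ cannot be parsed into a legal (C)V syllable (no codas are permitted; onsets are limited to one consonant).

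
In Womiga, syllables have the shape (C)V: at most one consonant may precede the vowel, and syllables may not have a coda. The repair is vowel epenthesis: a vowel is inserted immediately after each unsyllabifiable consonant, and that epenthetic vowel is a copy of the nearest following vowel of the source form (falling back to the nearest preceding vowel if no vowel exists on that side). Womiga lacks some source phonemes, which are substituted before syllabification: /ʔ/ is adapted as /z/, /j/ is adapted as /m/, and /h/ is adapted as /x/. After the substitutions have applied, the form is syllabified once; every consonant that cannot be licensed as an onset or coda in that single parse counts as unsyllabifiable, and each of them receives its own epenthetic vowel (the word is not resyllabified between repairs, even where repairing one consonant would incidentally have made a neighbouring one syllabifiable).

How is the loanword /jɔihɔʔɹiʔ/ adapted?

Substitution: /j/ → /m/, /h/ → /x/, /ʔ/ → /z/, giving /mɔixɔzɹiz/.
The consonants /z/, /z/ cannot be parsed into a legal (C)V syllable (no codas are permitted; onsets are limited to one consonant).
Each unlicensed consonant becomes the onset of a new syllable: /z/ → /zi/, /z/ → /zi/.

mɔixɔziɹizi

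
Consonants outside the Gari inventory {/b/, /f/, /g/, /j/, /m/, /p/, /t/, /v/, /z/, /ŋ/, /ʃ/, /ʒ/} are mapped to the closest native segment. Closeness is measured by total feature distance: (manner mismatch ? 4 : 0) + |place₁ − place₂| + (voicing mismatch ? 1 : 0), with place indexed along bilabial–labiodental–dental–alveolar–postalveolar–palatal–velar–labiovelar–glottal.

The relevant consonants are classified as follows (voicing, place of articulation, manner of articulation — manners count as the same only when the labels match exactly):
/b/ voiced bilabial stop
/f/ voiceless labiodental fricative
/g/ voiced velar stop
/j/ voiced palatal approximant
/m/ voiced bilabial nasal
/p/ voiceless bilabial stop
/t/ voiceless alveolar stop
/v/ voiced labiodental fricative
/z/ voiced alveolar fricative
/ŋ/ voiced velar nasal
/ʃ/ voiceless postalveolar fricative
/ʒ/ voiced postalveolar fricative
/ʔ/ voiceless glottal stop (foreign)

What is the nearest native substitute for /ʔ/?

g

/g/ is closest: same manner (stop), place distance 2 (glottal→velar), voicing differs (+1); total 3. Next closest is /t/ at distance 5.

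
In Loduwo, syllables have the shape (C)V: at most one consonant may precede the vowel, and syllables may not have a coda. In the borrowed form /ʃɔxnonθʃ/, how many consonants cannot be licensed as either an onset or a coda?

Syllabifying with onset maximization leaves /x/, /n/, /θ/, /ʃ/ stranded (no codas are permitted; onsets are limited to one consonant).

4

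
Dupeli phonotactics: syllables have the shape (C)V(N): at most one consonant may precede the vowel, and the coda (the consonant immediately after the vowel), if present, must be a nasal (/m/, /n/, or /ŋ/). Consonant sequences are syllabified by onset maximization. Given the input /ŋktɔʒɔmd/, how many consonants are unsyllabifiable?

Under (C)V(N), the unsyllabifiable consonants are /ŋ/, /k/, /d/ (only a nasal (/m/, /n/, or /ŋ/) is licensed in coda position; onsets are limited to one consonant).

3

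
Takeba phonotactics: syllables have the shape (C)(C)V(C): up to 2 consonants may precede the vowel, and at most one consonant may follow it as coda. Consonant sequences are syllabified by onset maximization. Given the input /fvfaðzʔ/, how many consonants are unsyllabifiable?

Under (C)(C)V(C), the unsyllabifiable consonants are /f/, /z/, /ʔ/ (at most one coda consonant is licensed; onsets may contain at most 2 consonants).

3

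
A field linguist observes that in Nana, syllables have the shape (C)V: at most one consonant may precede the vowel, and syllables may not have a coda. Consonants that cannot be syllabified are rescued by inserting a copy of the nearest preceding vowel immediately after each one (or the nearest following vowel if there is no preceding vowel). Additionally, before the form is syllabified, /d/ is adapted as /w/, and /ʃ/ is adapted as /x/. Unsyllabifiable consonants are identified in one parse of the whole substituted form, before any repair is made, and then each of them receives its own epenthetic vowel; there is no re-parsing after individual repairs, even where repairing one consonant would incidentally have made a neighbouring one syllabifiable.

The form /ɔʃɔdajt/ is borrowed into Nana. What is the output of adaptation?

Substitution: /ʃ/ → /x/, /d/ → /w/, giving /ɔxɔwajt/.
Under (C)V, the unsyllabifiable consonants are /j/, /t/ (no codas are permitted; onsets are limited to one consonant).
Inserting the epenthetic vowel yields /j/ → /ja/, /t/ → /ta/.

ɔxɔwajata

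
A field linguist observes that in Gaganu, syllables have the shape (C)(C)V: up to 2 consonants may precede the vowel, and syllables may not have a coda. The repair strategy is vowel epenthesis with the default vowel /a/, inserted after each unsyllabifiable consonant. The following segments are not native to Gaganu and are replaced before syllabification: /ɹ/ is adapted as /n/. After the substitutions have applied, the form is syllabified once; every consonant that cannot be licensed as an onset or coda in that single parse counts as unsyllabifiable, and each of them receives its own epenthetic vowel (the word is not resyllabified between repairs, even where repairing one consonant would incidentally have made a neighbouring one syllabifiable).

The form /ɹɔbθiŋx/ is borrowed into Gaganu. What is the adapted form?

nɔbθiŋaxa

Substitution: /ɹ/ → /n/, giving /nɔbθiŋx/.
Syllabifying with onset maximization leaves /ŋ/, /x/ stranded (no codas are permitted; onsets may contain at most 2 consonants).
Epenthesis after each stranded consonant: /ŋ/ → /ŋa/, /x/ → /xa/.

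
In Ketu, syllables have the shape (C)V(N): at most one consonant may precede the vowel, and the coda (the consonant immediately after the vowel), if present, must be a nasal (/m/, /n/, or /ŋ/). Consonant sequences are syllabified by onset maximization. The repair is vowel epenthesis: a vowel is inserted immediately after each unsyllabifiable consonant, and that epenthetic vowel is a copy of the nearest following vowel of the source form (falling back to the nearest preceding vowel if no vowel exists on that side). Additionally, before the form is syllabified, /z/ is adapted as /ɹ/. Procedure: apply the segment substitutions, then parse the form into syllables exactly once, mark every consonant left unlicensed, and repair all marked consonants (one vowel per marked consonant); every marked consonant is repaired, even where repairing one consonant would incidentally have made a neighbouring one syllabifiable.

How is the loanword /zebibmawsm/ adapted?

Substitution: /z/ → /ɹ/, giving /ɹebibmawsm/.
Syllabifying with onset maximization leaves /b/, /w/, /s/, /m/ stranded (only a nasal (/m/, /n/, or /ŋ/) is licensed in coda position; onsets are limited to one consonant).
Inserting the epenthetic vowel yields /b/ → /ba/, /w/ → /wa/, /s/ → /sa/, /m/ → /ma/.

ɹebibamawasama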